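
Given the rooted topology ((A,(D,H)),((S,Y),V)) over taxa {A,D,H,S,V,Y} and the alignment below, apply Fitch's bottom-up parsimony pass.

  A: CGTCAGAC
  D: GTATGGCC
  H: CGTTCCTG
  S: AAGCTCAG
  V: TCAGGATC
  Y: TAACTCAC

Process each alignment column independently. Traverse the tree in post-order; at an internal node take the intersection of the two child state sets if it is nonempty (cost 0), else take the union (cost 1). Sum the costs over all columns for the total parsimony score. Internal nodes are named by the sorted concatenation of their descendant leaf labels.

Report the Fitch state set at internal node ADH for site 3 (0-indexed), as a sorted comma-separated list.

C,T

[col 0] DH: children D:{G}, H:{C} ∪→ {C,G}; cost 1
[col 0] ADH: children A:{C}, DH:{C,G} ∩→ {C}; cost 0
[col 0] SY: children S:{A}, Y:{T} ∪→ {A,T}; cost 1
[col 0] SVY: children SY:{A,T}, V:{T} ∩→ {T}; cost 0
[col 0] ADHSVY: children ADH:{C}, SVY:{T} ∪→ {C,T}; cost 1
[col 1] DH: children D:{T}, H:{G} ∪→ {G,T}; cost 1
[col 1] ADH: children A:{G}, DH:{G,T} ∩→ {G}; cost 0
[col 1] SY: children S:{A}, Y:{A} ∩→ {A}; cost 0
[col 1] SVY: children SY:{A}, V:{C} ∪→ {A,C}; cost 1
[col 1] ADHSVY: children ADH:{G}, SVY:{A,C} ∪→ {A,C,G}; cost 1
[col 2] DH: children D:{A}, H:{T} ∪→ {A,T}; cost 1
[col 2] ADH: children A:{T}, DH:{A,T} ∩→ {T}; cost 0
[col 2] SY: children S:{G}, Y:{A} ∪→ {A,G}; cost 1
[col 2] SVY: children SY:{A,G}, V:{A} ∩→ {A}; cost 0
[col 2] ADHSVY: children ADH:{T}, SVY:{A} ∪→ {A,T}; cost 1
[col 3] DH: children D:{T}, H:{T} ∩→ {T}; cost 0
[col 3] ADH: children A:{C}, DH:{T} ∪→ {C,T}; cost 1
[col 3] SY: children S:{C}, Y:{C} ∩→ {C}; cost 0
[col 3] SVY: children SY:{C}, V:{G} ∪→ {C,G}; cost 1
[col 3] ADHSVY: children ADH:{C,T}, SVY:{C,G} ∩→ {C}; cost 0
[col 4] DH: children D:{G}, H:{C} ∪→ {C,G}; cost 1
[col 4] ADH: children A:{A}, DH:{C,G} ∪→ {A,C,G}; cost 1
[col 4] SY: children S:{T}, Y:{T} ∩→ {T}; cost 0
[col 4] SVY: children SY:{T}, V:{G} ∪→ {G,T}; cost 1
[col 4] ADHSVY: children ADH:{A,C,G}, SVY:{G,T} ∩→ {G}; cost 0
[col 5] DH: children D:{G}, H:{C} ∪→ {C,G}; cost 1
[col 5] ADH: children A:{G}, DH:{C,G} ∩→ {G}; cost 0
[col 5] SY: children S:{C}, Y:{C} ∩→ {C}; cost 0
[col 5] SVY: children SY:{C}, V:{A} ∪→ {A,C}; cost 1
[col 5] ADHSVY: children ADH:{G}, SVY:{A,C} ∪→ {A,C,G}; cost 1
[col 6] DH: children D:{C}, H:{T} ∪→ {C,T}; cost 1
[col 6] ADH: children A:{A}, DH:{C,T} ∪→ {A,C,T}; cost 1
[col 6] SY: children S:{A}, Y:{A} ∩→ {A}; cost 0
[col 6] SVY: children SY:{A}, V:{T} ∪→ {A,T}; cost 1
[col 6] ADHSVY: children ADH:{A,C,T}, SVY:{A,T} ∩→ {A,T}; cost 0
[col 7] DH: children D:{C}, H:{G} ∪→ {C,G}; cost 1
[col 7] ADH: children A:{C}, DH:{C,G} ∩→ {C}; cost 0
[col 7] SY: children S:{G}, Y:{C} ∪→ {C,G}; cost 1
[col 7] SVY: children SY:{C,G}, V:{C} ∩→ {C}; cost 0
[col 7] ADHSVY: children ADH:{C}, SVY:{C} ∩→ {C}; cost 0
per-site changes: [3, 3, 3, 2, 3, 3, 3, 2]; total = 22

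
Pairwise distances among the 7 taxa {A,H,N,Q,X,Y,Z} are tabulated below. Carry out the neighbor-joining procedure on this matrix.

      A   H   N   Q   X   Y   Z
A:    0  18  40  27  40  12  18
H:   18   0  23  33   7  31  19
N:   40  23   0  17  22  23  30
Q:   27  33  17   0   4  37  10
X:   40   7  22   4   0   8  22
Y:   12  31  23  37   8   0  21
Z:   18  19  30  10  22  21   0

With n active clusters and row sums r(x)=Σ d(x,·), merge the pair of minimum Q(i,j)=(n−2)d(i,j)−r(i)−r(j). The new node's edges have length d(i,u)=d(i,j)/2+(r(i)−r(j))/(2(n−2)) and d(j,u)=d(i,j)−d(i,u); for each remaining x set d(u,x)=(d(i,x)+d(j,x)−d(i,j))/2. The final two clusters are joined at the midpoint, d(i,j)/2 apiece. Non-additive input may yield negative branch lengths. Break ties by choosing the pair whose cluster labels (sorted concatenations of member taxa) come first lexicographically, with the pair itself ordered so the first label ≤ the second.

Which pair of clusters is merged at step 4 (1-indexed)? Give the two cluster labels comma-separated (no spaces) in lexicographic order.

iteration 1: select A,Y (d=12, Q=-227); attach at lengths (83/10, 37/10); label the merged cluster AY
  updated: d(AY,H)=37/2, d(AY,N)=51/2, d(AY,Q)=26, d(AY,X)=18, d(AY,Z)=27/2
iteration 2: select Q,X (d=4, Q=-147); attach at lengths (33/8, -1/8); label the merged cluster QX
  updated: d(AY,QX)=20, d(H,QX)=18, d(N,QX)=35/2, d(QX,Z)=14
iteration 3: select AY,Z (d=27/2, Q=-227/2); attach at lengths (83/12, 79/12); label the merged cluster AYZ
  updated: d(AYZ,H)=12, d(AYZ,N)=21, d(AYZ,QX)=41/4
iteration 4: select AYZ,H (d=12, Q=-289/4); attach at lengths (57/16, 135/16); label the merged cluster AHYZ
  updated: d(AHYZ,N)=16, d(AHYZ,QX)=65/8
iteration 5: select AHYZ,N (d=16, Q=-333/8); attach at lengths (53/16, 203/16); label the merged cluster AHNYZ
  updated: d(AHNYZ,QX)=77/16
iteration 6: select AHNYZ,QX (d=77/16); attach at lengths (77/32, 77/32); label the merged cluster AHNQXYZ
final tree: (((((A:83/10,Y:37/10):83/12,Z:79/12):57/16,H:135/16):53/16,N:203/16):77/32,(Q:33/8,X:-1/8):77/32)
total length: 997/16

AYZ,H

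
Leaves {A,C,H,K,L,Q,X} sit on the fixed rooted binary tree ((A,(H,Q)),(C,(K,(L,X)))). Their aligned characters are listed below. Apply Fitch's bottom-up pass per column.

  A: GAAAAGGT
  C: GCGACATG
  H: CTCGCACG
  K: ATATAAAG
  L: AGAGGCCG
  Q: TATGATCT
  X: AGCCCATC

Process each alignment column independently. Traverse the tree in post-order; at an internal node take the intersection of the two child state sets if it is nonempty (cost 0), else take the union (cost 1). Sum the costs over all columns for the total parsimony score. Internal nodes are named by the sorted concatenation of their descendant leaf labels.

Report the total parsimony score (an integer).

29

site 0, node HQ: H={C} ∪ Q={T} → {C,T} (+1)
site 0, node AHQ: A={G} ∪ HQ={C,T} → {C,G,T} (+1)
site 0, node LX: L={A} ∩ X={A} → {A} (+0)
site 0, node KLX: K={A} ∩ LX={A} → {A} (+0)
site 0, node CKLX: C={G} ∪ KLX={A} → {A,G} (+1)
site 0, node ACHKLQX: AHQ={C,G,T} ∩ CKLX={A,G} → {G} (+0)
site 1, node HQ: H={T} ∪ Q={A} → {A,T} (+1)
site 1, node AHQ: A={A} ∩ HQ={A,T} → {A} (+0)
site 1, node LX: L={G} ∩ X={G} → {G} (+0)
site 1, node KLX: K={T} ∪ LX={G} → {G,T} (+1)
site 1, node CKLX: C={C} ∪ KLX={G,T} → {C,G,T} (+1)
site 1, node ACHKLQX: AHQ={A} ∪ CKLX={C,G,T} → {A,C,G,T} (+1)
site 2, node HQ: H={C} ∪ Q={T} → {C,T} (+1)
site 2, node AHQ: A={A} ∪ HQ={C,T} → {A,C,T} (+1)
site 2, node LX: L={A} ∪ X={C} → {A,C} (+1)
site 2, node KLX: K={A} ∩ LX={A,C} → {A} (+0)
site 2, node CKLX: C={G} ∪ KLX={A} → {A,G} (+1)
site 2, node ACHKLQX: AHQ={A,C,T} ∩ CKLX={A,G} → {A} (+0)
site 3, node HQ: H={G} ∩ Q={G} → {G} (+0)
site 3, node AHQ: A={A} ∪ HQ={G} → {A,G} (+1)
site 3, node LX: L={G} ∪ X={C} → {C,G} (+1)
site 3, node KLX: K={T} ∪ LX={C,G} → {C,G,T} (+1)
site 3, node CKLX: C={A} ∪ KLX={C,G,T} → {A,C,G,T} (+1)
site 3, node ACHKLQX: AHQ={A,G} ∩ CKLX={A,C,G,T} → {A,G} (+0)
site 4, node HQ: H={C} ∪ Q={A} → {A,C} (+1)
site 4, node AHQ: A={A} ∩ HQ={A,C} → {A} (+0)
site 4, node LX: L={G} ∪ X={C} → {C,G} (+1)
site 4, node KLX: K={A} ∪ LX={C,G} → {A,C,G} (+1)
site 4, node CKLX: C={C} ∩ KLX={A,C,G} → {C} (+0)
site 4, node ACHKLQX: AHQ={A} ∪ CKLX={C} → {A,C} (+1)
site 5, node HQ: H={A} ∪ Q={T} → {A,T} (+1)
site 5, node AHQ: A={G} ∪ HQ={A,T} → {A,G,T} (+1)
site 5, node LX: L={C} ∪ X={A} → {A,C} (+1)
site 5, node KLX: K={A} ∩ LX={A,C} → {A} (+0)
site 5, node CKLX: C={A} ∩ KLX={A} → {A} (+0)
site 5, node ACHKLQX: AHQ={A,G,T} ∩ CKLX={A} → {A} (+0)
site 6, node HQ: H={C} ∩ Q={C} → {C} (+0)
site 6, node AHQ: A={G} ∪ HQ={C} → {C,G} (+1)
site 6, node LX: L={C} ∪ X={T} → {C,T} (+1)
site 6, node KLX: K={A} ∪ LX={C,T} → {A,C,T} (+1)
site 6, node CKLX: C={T} ∩ KLX={A,C,T} → {T} (+0)
site 6, node ACHKLQX: AHQ={C,G} ∪ CKLX={T} → {C,G,T} (+1)
site 7, node HQ: H={G} ∪ Q={T} → {G,T} (+1)
site 7, node AHQ: A={T} ∩ HQ={G,T} → {T} (+0)
site 7, node LX: L={G} ∪ X={C} → {C,G} (+1)
site 7, node KLX: K={G} ∩ LX={C,G} → {G} (+0)
site 7, node CKLX: C={G} ∩ KLX={G} → {G} (+0)
site 7, node ACHKLQX: AHQ={T} ∪ CKLX={G} → {G,T} (+1)
per-site changes: [3, 4, 4, 4, 4, 3, 4, 3]; total = 29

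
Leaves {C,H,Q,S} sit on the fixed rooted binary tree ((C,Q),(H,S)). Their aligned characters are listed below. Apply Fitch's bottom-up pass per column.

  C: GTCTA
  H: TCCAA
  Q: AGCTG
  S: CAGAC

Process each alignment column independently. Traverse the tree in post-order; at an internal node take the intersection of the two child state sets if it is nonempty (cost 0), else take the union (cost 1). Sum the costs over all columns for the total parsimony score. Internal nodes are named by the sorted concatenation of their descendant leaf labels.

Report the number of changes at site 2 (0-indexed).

1

site 0, node CQ: C={G} ∪ Q={A} → {A,G} (+1)
site 0, node HS: H={T} ∪ S={C} → {C,T} (+1)
site 0, node CHQS: CQ={A,G} ∪ HS={C,T} → {A,C,G,T} (+1)
site 1, node CQ: C={T} ∪ Q={G} → {G,T} (+1)
site 1, node HS: H={C} ∪ S={A} → {A,C} (+1)
site 1, node CHQS: CQ={G,T} ∪ HS={A,C} → {A,C,G,T} (+1)
site 2, node CQ: C={C} ∩ Q={C} → {C} (+0)
site 2, node HS: H={C} ∪ S={G} → {C,G} (+1)
site 2, node CHQS: CQ={C} ∩ HS={C,G} → {C} (+0)
site 3, node CQ: C={T} ∩ Q={T} → {T} (+0)
site 3, node HS: H={A} ∩ S={A} → {A} (+0)
site 3, node CHQS: CQ={T} ∪ HS={A} → {A,T} (+1)
site 4, node CQ: C={A} ∪ Q={G} → {A,G} (+1)
site 4, node HS: H={A} ∪ S={C} → {A,C} (+1)
site 4, node CHQS: CQ={A,G} ∩ HS={A,C} → {A} (+0)
per-site changes: [3, 3, 1, 1, 2]; total = 10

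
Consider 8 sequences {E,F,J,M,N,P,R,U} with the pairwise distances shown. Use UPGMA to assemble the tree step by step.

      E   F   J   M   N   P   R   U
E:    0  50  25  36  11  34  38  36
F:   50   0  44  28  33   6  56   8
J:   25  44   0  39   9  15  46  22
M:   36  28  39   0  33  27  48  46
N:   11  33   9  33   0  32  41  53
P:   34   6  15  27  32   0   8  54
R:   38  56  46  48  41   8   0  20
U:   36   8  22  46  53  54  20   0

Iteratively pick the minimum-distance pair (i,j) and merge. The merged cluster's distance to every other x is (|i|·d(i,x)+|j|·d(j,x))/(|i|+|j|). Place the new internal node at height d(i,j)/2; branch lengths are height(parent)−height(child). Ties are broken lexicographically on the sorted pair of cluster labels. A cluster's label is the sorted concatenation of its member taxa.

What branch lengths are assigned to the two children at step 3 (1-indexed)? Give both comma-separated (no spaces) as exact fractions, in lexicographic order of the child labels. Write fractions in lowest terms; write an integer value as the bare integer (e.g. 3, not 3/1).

iteration 1: select F,P (d=6); attach at lengths (3, 3); label the merged cluster FP
  updated: d(E,FP)=42, d(FP,J)=59/2, d(FP,M)=55/2, d(FP,N)=65/2, d(FP,R)=32, d(FP,U)=31
iteration 2: select J,N (d=9); attach at lengths (9/2, 9/2); label the merged cluster JN
  updated: d(E,JN)=18, d(FP,JN)=31, d(JN,M)=36, d(JN,R)=87/2, d(JN,U)=75/2
iteration 3: select E,JN (d=18); attach at lengths (9, 9/2); label the merged cluster EJN
  updated: d(EJN,FP)=104/3, d(EJN,M)=36, d(EJN,R)=125/3, d(EJN,U)=37
iteration 4: select R,U (d=20); attach at lengths (10, 10); label the merged cluster RU
  updated: d(EJN,RU)=118/3, d(FP,RU)=63/2, d(M,RU)=47
iteration 5: select FP,M (d=55/2); attach at lengths (43/4, 55/4); label the merged cluster FMP
  updated: d(EJN,FMP)=316/9, d(FMP,RU)=110/3
iteration 6: select EJN,FMP (d=316/9); attach at lengths (77/9, 137/36); label the merged cluster EFJMNP
  updated: d(EFJMNP,RU)=38
iteration 7: select EFJMNP,RU (d=38); attach at lengths (13/9, 9); label the merged cluster EFJMNPRU
final tree: (((E:9,(J:9/2,N:9/2):9/2):77/9,((F:3,P:3):43/4,M:55/4):137/36):13/9,(R:10,U:10):9)
total length: 3449/36

9,9/2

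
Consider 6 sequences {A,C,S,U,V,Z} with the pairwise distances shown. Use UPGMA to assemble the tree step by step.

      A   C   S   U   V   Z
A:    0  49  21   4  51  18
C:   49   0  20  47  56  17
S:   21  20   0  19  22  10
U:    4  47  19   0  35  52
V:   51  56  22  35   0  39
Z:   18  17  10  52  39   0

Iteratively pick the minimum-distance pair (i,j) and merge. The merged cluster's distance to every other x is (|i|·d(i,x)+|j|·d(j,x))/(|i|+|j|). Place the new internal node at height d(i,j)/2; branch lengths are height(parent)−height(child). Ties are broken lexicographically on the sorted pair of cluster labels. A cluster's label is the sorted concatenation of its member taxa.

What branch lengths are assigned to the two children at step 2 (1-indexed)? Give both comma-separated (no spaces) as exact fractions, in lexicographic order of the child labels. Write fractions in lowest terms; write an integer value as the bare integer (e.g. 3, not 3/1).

5,5

1. join A+U (d=4) ⇒ AU; edges |A|=2, |U|=2
  updated: d(AU,C)=48, d(AU,S)=20, d(AU,V)=43, d(AU,Z)=35
2. join S+Z (d=10) ⇒ SZ; edges |S|=5, |Z|=5
  updated: d(AU,SZ)=55/2, d(C,SZ)=37/2, d(SZ,V)=61/2
3. join C+SZ (d=37/2) ⇒ CSZ; edges |C|=37/4, |SZ|=17/4
  updated: d(AU,CSZ)=103/3, d(CSZ,V)=39
4. join AU+CSZ (d=103/3) ⇒ ACSUZ; edges |AU|=91/6, |CSZ|=95/12
  updated: d(ACSUZ,V)=203/5
5. join ACSUZ+V (d=203/5) ⇒ ACSUVZ; edges |ACSUZ|=47/15, |V|=203/10
final tree: (((A:2,U:2):91/6,(C:37/4,(S:5,Z:5):17/4):95/12):47/15,V:203/10)
total length: 4441/60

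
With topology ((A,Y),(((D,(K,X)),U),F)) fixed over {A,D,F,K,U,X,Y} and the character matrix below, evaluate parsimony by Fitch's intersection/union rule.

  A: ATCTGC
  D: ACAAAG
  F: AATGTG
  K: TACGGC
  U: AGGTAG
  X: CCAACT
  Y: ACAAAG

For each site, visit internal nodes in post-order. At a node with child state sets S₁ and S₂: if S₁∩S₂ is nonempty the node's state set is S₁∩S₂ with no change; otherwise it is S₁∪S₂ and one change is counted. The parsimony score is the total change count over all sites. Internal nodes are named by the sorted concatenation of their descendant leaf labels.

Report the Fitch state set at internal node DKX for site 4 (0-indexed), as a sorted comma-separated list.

A,C,G

AY@0: {A} ∩ {A} = {A} (intersection, +0)
KX@0: {T} ∪ {C} = {C,T} (union, +1)
DKX@0: {A} ∪ {C,T} = {A,C,T} (union, +1)
DKUX@0: {A,C,T} ∩ {A} = {A} (intersection, +0)
DFKUX@0: {A} ∩ {A} = {A} (intersection, +0)
ADFKUXY@0: {A} ∩ {A} = {A} (intersection, +0)
AY@1: {T} ∪ {C} = {C,T} (union, +1)
KX@1: {A} ∪ {C} = {A,C} (union, +1)
DKX@1: {C} ∩ {A,C} = {C} (intersection, +0)
DKUX@1: {C} ∪ {G} = {C,G} (union, +1)
DFKUX@1: {C,G} ∪ {A} = {A,C,G} (union, +1)
ADFKUXY@1: {C,T} ∩ {A,C,G} = {C} (intersection, +0)
AY@2: {C} ∪ {A} = {A,C} (union, +1)
KX@2: {C} ∪ {A} = {A,C} (union, +1)
DKX@2: {A} ∩ {A,C} = {A} (intersection, +0)
DKUX@2: {A} ∪ {G} = {A,G} (union, +1)
DFKUX@2: {A,G} ∪ {T} = {A,G,T} (union, +1)
ADFKUXY@2: {A,C} ∩ {A,G,T} = {A} (intersection, +0)
AY@3: {T} ∪ {A} = {A,T} (union, +1)
KX@3: {G} ∪ {A} = {A,G} (union, +1)
DKX@3: {A} ∩ {A,G} = {A} (intersection, +0)
DKUX@3: {A} ∪ {T} = {A,T} (union, +1)
DFKUX@3: {A,T} ∪ {G} = {A,G,T} (union, +1)
ADFKUXY@3: {A,T} ∩ {A,G,T} = {A,T} (intersection, +0)
AY@4: {G} ∪ {A} = {A,G} (union, +1)
KX@4: {G} ∪ {C} = {C,G} (union, +1)
DKX@4: {A} ∪ {C,G} = {A,C,G} (union, +1)
DKUX@4: {A,C,G} ∩ {A} = {A} (intersection, +0)
DFKUX@4: {A} ∪ {T} = {A,T} (union, +1)
ADFKUXY@4: {A,G} ∩ {A,T} = {A} (intersection, +0)
AY@5: {C} ∪ {G} = {C,G} (union, +1)
KX@5: {C} ∪ {T} = {C,T} (union, +1)
DKX@5: {G} ∪ {C,T} = {C,G,T} (union, +1)
DKUX@5: {C,G,T} ∩ {G} = {G} (intersection, +0)
DFKUX@5: {G} ∩ {G} = {G} (intersection, +0)
ADFKUXY@5: {C,G} ∩ {G} = {G} (intersection, +0)
per-site changes: [2, 4, 4, 4, 4, 3]; total = 21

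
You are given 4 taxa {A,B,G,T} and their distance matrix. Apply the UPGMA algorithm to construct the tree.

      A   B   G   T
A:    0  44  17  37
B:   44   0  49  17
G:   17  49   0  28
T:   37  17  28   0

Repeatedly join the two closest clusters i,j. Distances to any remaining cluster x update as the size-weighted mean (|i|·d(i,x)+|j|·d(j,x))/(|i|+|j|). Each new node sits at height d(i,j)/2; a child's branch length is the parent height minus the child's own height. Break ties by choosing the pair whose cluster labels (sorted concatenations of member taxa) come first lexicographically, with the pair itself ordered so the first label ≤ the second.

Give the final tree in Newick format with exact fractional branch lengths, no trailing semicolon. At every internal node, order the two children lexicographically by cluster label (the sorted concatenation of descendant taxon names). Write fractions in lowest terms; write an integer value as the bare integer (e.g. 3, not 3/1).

((A:17/2,G:17/2):45/4,(B:17/2,T:17/2):45/4)

step 1: merge (A,G) at d=17; branch lengths A→17/2, G→17/2; new cluster AG
  updated: d(AG,B)=93/2, d(AG,T)=65/2
step 2: merge (B,T) at d=17; branch lengths B→17/2, T→17/2; new cluster BT
  updated: d(AG,BT)=79/2
step 3: merge (AG,BT) at d=79/2; branch lengths AG→45/4, BT→45/4; new cluster ABGT
final tree: ((A:17/2,G:17/2):45/4,(B:17/2,T:17/2):45/4)
total length: 113/2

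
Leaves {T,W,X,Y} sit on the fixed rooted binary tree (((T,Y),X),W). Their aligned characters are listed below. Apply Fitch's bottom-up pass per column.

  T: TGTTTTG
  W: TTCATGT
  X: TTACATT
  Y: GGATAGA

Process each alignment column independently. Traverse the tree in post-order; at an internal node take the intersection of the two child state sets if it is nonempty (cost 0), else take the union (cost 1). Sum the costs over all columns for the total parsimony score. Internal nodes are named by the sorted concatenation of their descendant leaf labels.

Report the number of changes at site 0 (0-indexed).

1

TY@0: {T} ∪ {G} = {G,T} (union, +1)
TXY@0: {G,T} ∩ {T} = {T} (intersection, +0)
TWXY@0: {T} ∩ {T} = {T} (intersection, +0)
TY@1: {G} ∩ {G} = {G} (intersection, +0)
TXY@1: {G} ∪ {T} = {G,T} (union, +1)
TWXY@1: {G,T} ∩ {T} = {T} (intersection, +0)
TY@2: {T} ∪ {A} = {A,T} (union, +1)
TXY@2: {A,T} ∩ {A} = {A} (intersection, +0)
TWXY@2: {A} ∪ {C} = {A,C} (union, +1)
TY@3: {T} ∩ {T} = {T} (intersection, +0)
TXY@3: {T} ∪ {C} = {C,T} (union, +1)
TWXY@3: {C,T} ∪ {A} = {A,C,T} (union, +1)
TY@4: {T} ∪ {A} = {A,T} (union, +1)
TXY@4: {A,T} ∩ {A} = {A} (intersection, +0)
TWXY@4: {A} ∪ {T} = {A,T} (union, +1)
TY@5: {T} ∪ {G} = {G,T} (union, +1)
TXY@5: {G,T} ∩ {T} = {T} (intersection, +0)
TWXY@5: {T} ∪ {G} = {G,T} (union, +1)
TY@6: {G} ∪ {A} = {A,G} (union, +1)
TXY@6: {A,G} ∪ {T} = {A,G,T} (union, +1)
TWXY@6: {A,G,T} ∩ {T} = {T} (intersection, +0)
per-site changes: [1, 1, 2, 2, 2, 2, 2]; total = 12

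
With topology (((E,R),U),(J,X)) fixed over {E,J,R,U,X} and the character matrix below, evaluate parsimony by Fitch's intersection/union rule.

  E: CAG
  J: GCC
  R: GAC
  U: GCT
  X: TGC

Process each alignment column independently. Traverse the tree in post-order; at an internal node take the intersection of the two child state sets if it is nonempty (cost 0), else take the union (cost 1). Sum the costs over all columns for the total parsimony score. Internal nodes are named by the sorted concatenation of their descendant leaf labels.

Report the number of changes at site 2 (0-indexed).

[col 0] ER: children E:{C}, R:{G} ∪→ {C,G}; cost 1
[col 0] ERU: children ER:{C,G}, U:{G} ∩→ {G}; cost 0
[col 0] JX: children J:{G}, X:{T} ∪→ {G,T}; cost 1
[col 0] EJRUX: children ERU:{G}, JX:{G,T} ∩→ {G}; cost 0
[col 1] ER: children E:{A}, R:{A} ∩→ {A}; cost 0
[col 1] ERU: children ER:{A}, U:{C} ∪→ {A,C}; cost 1
[col 1] JX: children J:{C}, X:{G} ∪→ {C,G}; cost 1
[col 1] EJRUX: children ERU:{A,C}, JX:{C,G} ∩→ {C}; cost 0
[col 2] ER: children E:{G}, R:{C} ∪→ {C,G}; cost 1
[col 2] ERU: children ER:{C,G}, U:{T} ∪→ {C,G,T}; cost 1
[col 2] JX: children J:{C}, X:{C} ∩→ {C}; cost 0
[col 2] EJRUX: children ERU:{C,G,T}, JX:{C} ∩→ {C}; cost 0
per-site changes: [2, 2, 2]; total = 6

2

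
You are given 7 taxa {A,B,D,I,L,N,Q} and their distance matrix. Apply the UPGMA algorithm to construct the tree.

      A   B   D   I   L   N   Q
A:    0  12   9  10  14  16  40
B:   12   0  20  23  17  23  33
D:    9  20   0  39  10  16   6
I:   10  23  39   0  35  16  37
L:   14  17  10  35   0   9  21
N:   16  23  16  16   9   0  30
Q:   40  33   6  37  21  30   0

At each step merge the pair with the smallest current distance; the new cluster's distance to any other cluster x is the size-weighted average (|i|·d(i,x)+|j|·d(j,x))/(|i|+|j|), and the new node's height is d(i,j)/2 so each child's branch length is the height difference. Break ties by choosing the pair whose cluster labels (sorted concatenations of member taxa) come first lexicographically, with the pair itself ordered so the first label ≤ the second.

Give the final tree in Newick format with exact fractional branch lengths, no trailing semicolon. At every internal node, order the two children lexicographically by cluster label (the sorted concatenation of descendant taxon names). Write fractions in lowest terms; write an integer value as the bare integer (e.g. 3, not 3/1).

1. join D+Q (d=6) ⇒ DQ; edges |D|=3, |Q|=3
  updated: d(A,DQ)=49/2, d(B,DQ)=53/2, d(DQ,I)=38, d(DQ,L)=31/2, d(DQ,N)=23
2. join L+N (d=9) ⇒ LN; edges |L|=9/2, |N|=9/2
  updated: d(A,LN)=15, d(B,LN)=20, d(DQ,LN)=77/4, d(I,LN)=51/2
3. join A+I (d=10) ⇒ AI; edges |A|=5, |I|=5
  updated: d(AI,B)=35/2, d(AI,DQ)=125/4, d(AI,LN)=81/4
4. join AI+B (d=35/2) ⇒ ABI; edges |AI|=15/4, |B|=35/4
  updated: d(ABI,DQ)=89/3, d(ABI,LN)=121/6
5. join DQ+LN (d=77/4) ⇒ DLNQ; edges |DQ|=53/8, |LN|=41/8
  updated: d(ABI,DLNQ)=299/12
6. join ABI+DLNQ (d=299/12) ⇒ ABDILNQ; edges |ABI|=89/24, |DLNQ|=17/6
final tree: (((A:5,I:5):15/4,B:35/4):89/24,((D:3,Q:3):53/8,(L:9/2,N:9/2):41/8):17/6)
total length: 1339/24

(((A:5,I:5):15/4,B:35/4):89/24,((D:3,Q:3):53/8,(L:9/2,N:9/2):41/8):17/6)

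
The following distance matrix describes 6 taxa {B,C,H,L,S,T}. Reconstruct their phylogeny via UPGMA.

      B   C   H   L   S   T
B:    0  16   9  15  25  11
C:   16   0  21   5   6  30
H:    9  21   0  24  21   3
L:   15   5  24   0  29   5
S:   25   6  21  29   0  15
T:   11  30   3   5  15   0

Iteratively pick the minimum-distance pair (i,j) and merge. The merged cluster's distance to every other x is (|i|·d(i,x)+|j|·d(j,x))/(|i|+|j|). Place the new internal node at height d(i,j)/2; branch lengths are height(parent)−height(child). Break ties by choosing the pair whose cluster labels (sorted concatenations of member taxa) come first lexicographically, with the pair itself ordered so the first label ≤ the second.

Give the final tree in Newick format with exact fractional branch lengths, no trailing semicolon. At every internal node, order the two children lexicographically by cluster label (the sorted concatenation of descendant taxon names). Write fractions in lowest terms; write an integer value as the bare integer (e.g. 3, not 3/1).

iteration 1: select H,T (d=3); attach at lengths (3/2, 3/2); label the merged cluster HT
  updated: d(B,HT)=10, d(C,HT)=51/2, d(HT,L)=29/2, d(HT,S)=18
iteration 2: select C,L (d=5); attach at lengths (5/2, 5/2); label the merged cluster CL
  updated: d(B,CL)=31/2, d(CL,HT)=20, d(CL,S)=35/2
iteration 3: select B,HT (d=10); attach at lengths (5, 7/2); label the merged cluster BHT
  updated: d(BHT,CL)=37/2, d(BHT,S)=61/3
iteration 4: select CL,S (d=35/2); attach at lengths (25/4, 35/4); label the merged cluster CLS
  updated: d(BHT,CLS)=172/9
iteration 5: select BHT,CLS (d=172/9); attach at lengths (41/9, 29/36); label the merged cluster BCHLST
final tree: ((B:5,(H:3/2,T:3/2):7/2):41/9,((C:5/2,L:5/2):25/4,S:35/4):29/36)
total length: 1327/36

((B:5,(H:3/2,T:3/2):7/2):41/9,((C:5/2,L:5/2):25/4,S:35/4):29/36)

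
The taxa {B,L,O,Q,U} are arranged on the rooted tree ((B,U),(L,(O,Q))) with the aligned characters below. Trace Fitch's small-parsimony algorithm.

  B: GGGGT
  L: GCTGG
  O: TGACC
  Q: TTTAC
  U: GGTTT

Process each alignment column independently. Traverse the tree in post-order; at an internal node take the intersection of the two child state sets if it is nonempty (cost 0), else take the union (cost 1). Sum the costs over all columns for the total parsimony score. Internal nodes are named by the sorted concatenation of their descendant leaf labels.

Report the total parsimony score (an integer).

[col 0] BU: children B:{G}, U:{G} ∩→ {G}; cost 0
[col 0] OQ: children O:{T}, Q:{T} ∩→ {T}; cost 0
[col 0] LOQ: children L:{G}, OQ:{T} ∪→ {G,T}; cost 1
[col 0] BLOQU: children BU:{G}, LOQ:{G,T} ∩→ {G}; cost 0
[col 1] BU: children B:{G}, U:{G} ∩→ {G}; cost 0
[col 1] OQ: children O:{G}, Q:{T} ∪→ {G,T}; cost 1
[col 1] LOQ: children L:{C}, OQ:{G,T} ∪→ {C,G,T}; cost 1
[col 1] BLOQU: children BU:{G}, LOQ:{C,G,T} ∩→ {G}; cost 0
[col 2] BU: children B:{G}, U:{T} ∪→ {G,T}; cost 1
[col 2] OQ: children O:{A}, Q:{T} ∪→ {A,T}; cost 1
[col 2] LOQ: children L:{T}, OQ:{A,T} ∩→ {T}; cost 0
[col 2] BLOQU: children BU:{G,T}, LOQ:{T} ∩→ {T}; cost 0
[col 3] BU: children B:{G}, U:{T} ∪→ {G,T}; cost 1
[col 3] OQ: children O:{C}, Q:{A} ∪→ {A,C}; cost 1
[col 3] LOQ: children L:{G}, OQ:{A,C} ∪→ {A,C,G}; cost 1
[col 3] BLOQU: children BU:{G,T}, LOQ:{A,C,G} ∩→ {G}; cost 0
[col 4] BU: children B:{T}, U:{T} ∩→ {T}; cost 0
[col 4] OQ: children O:{C}, Q:{C} ∩→ {C}; cost 0
[col 4] LOQ: children L:{G}, OQ:{C} ∪→ {C,G}; cost 1
[col 4] BLOQU: children BU:{T}, LOQ:{C,G} ∪→ {C,G,T}; cost 1
per-site changes: [1, 2, 2, 3, 2]; total = 10

10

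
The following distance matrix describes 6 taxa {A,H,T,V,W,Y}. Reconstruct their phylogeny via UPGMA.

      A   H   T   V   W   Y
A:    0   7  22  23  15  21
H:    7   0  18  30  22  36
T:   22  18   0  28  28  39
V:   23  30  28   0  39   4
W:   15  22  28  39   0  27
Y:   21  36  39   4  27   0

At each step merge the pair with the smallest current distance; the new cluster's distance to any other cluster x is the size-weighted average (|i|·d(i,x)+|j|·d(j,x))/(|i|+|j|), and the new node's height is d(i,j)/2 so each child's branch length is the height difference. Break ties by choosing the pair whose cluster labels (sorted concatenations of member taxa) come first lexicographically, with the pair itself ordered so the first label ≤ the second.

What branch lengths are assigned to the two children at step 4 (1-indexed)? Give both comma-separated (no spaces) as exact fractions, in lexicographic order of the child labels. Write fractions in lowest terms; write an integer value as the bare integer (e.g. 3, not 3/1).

step 1: merge (V,Y) at d=4; branch lengths V→2, Y→2; new cluster VY
  updated: d(A,VY)=22, d(H,VY)=33, d(T,VY)=67/2, d(VY,W)=33
step 2: merge (A,H) at d=7; branch lengths A→7/2, H→7/2; new cluster AH
  updated: d(AH,T)=20, d(AH,VY)=55/2, d(AH,W)=37/2
step 3: merge (AH,W) at d=37/2; branch lengths AH→23/4, W→37/4; new cluster AHW
  updated: d(AHW,T)=68/3, d(AHW,VY)=88/3
step 4: merge (AHW,T) at d=68/3; branch lengths AHW→25/12, T→34/3; new cluster AHTW
  updated: d(AHTW,VY)=243/8
step 5: merge (AHTW,VY) at d=243/8; branch lengths AHTW→185/48, VY→211/16; new cluster AHTVWY
final tree: ((((A:7/2,H:7/2):23/4,W:37/4):25/12,T:34/3):185/48,(V:2,Y:2):211/16)
total length: 1355/24

25/12,34/3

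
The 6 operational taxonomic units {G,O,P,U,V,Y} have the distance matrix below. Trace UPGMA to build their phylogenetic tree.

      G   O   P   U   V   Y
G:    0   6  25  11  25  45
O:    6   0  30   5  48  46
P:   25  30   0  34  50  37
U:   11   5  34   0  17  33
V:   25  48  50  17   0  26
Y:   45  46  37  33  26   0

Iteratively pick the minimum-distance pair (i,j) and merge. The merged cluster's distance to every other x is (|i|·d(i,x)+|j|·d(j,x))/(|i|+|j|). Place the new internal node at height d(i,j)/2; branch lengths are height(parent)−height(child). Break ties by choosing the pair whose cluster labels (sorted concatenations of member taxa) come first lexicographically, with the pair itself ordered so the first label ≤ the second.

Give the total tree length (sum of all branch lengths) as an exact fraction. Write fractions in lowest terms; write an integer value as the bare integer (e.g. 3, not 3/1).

iteration 1: select O,U (d=5); attach at lengths (5/2, 5/2); label the merged cluster OU
  updated: d(G,OU)=17/2, d(OU,P)=32, d(OU,V)=65/2, d(OU,Y)=79/2
iteration 2: select G,OU (d=17/2); attach at lengths (17/4, 7/4); label the merged cluster GOU
  updated: d(GOU,P)=89/3, d(GOU,V)=30, d(GOU,Y)=124/3
iteration 3: select V,Y (d=26); attach at lengths (13, 13); label the merged cluster VY
  updated: d(GOU,VY)=107/3, d(P,VY)=87/2
iteration 4: select GOU,P (d=89/3); attach at lengths (127/12, 89/6); label the merged cluster GOPU
  updated: d(GOPU,VY)=301/8
iteration 5: select GOPU,VY (d=301/8); attach at lengths (191/48, 93/16); label the merged cluster GOPUVY
final tree: (((G:17/4,(O:5/2,U:5/2):7/4):127/12,P:89/6):191/48,(V:13,Y:13):93/16)
total length: 1733/24

1733/24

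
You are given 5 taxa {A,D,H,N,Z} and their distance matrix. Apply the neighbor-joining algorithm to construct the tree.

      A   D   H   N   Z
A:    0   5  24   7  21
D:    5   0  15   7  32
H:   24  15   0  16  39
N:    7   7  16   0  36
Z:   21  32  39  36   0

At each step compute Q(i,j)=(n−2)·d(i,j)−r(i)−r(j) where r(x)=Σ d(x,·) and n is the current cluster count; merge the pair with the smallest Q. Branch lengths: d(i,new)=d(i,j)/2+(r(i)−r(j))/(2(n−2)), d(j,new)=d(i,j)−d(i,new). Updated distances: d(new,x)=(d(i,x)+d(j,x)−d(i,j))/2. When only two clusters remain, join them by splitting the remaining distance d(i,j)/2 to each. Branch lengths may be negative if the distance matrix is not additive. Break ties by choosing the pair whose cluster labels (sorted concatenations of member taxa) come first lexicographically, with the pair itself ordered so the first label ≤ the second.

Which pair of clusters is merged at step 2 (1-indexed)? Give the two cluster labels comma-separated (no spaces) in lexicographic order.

1. join A+Z (d=21, Q=-122) ⇒ AZ; edges |A|=-4/3, |Z|=67/3
  updated: d(AZ,D)=8, d(AZ,H)=21, d(AZ,N)=11
2. join AZ+D (d=8, Q=-54) ⇒ ADZ; edges |AZ|=13/2, |D|=3/2
  updated: d(ADZ,H)=14, d(ADZ,N)=5
3. join ADZ+H (d=14, Q=-35) ⇒ ADHZ; edges |ADZ|=3/2, |H|=25/2
  updated: d(ADHZ,N)=7/2
4. join ADHZ+N (d=7/2) ⇒ ADHNZ; edges |ADHZ|=7/4, |N|=7/4
final tree: ((((A:-4/3,Z:67/3):13/2,D:3/2):3/2,H:25/2):7/4,N:7/4)
total length: 93/2

AZ,D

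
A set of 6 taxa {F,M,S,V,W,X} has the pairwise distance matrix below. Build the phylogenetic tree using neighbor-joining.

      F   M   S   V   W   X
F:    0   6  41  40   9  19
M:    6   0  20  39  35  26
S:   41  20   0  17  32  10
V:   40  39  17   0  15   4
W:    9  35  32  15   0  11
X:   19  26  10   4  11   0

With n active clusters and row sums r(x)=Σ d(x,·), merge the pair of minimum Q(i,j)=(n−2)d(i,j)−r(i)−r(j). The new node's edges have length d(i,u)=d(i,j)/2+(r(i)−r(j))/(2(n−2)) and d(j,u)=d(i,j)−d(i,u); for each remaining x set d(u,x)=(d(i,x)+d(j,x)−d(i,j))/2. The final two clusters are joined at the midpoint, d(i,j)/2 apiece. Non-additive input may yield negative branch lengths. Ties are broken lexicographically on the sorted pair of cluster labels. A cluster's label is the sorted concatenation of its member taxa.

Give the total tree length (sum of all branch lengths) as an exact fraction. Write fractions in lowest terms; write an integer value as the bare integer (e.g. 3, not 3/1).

iteration 1: select F,M (d=6, Q=-217); attach at lengths (13/8, 35/8); label the merged cluster FM
  updated: d(FM,S)=55/2, d(FM,V)=73/2, d(FM,W)=19, d(FM,X)=39/2
iteration 2: select FM,W (d=19, Q=-245/2); attach at lengths (55/4, 21/4); label the merged cluster FMW
  updated: d(FMW,S)=81/4, d(FMW,V)=65/4, d(FMW,X)=23/4
iteration 3: select FMW,X (d=23/4, Q=-101/2); attach at lengths (17/2, -11/4); label the merged cluster FMWX
  updated: d(FMWX,S)=49/4, d(FMWX,V)=29/4
iteration 4: select FMWX,S (d=49/4, Q=-73/2); attach at lengths (5/4, 11); label the merged cluster FMSWX
  updated: d(FMSWX,V)=6
iteration 5: select FMSWX,V (d=6); attach at lengths (3, 3); label the merged cluster FMSVWX
final tree: (((((F:13/8,M:35/8):55/4,W:21/4):17/2,X:-11/4):5/4,S:11):3,V:3)
total length: 49

49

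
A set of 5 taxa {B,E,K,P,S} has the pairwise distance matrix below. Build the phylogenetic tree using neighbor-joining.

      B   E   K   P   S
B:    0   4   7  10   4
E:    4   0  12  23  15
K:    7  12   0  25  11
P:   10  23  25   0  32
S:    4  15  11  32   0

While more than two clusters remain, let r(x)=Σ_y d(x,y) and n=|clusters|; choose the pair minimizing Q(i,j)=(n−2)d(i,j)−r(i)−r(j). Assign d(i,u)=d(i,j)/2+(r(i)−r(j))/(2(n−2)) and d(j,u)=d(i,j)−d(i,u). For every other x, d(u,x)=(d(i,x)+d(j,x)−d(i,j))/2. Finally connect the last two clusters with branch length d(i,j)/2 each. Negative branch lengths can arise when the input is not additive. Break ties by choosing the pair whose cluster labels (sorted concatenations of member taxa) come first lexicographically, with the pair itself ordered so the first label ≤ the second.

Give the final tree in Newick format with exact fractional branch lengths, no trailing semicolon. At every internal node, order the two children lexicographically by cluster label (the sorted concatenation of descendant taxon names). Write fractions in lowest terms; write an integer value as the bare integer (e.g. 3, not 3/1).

((((B:-35/6,P:95/6):7/2,E:5):3,K:17/4):27/8,S:27/8)

iteration 1: select B,P (d=10, Q=-85); attach at lengths (-35/6, 95/6); label the merged cluster BP
  updated: d(BP,E)=17/2, d(BP,K)=11, d(BP,S)=13
iteration 2: select BP,E (d=17/2, Q=-51); attach at lengths (7/2, 5); label the merged cluster BEP
  updated: d(BEP,K)=29/4, d(BEP,S)=39/4
iteration 3: select BEP,K (d=29/4, Q=-28); attach at lengths (3, 17/4); label the merged cluster BEKP
  updated: d(BEKP,S)=27/4
iteration 4: select BEKP,S (d=27/4); attach at lengths (27/8, 27/8); label the merged cluster BEKPS
final tree: ((((B:-35/6,P:95/6):7/2,E:5):3,K:17/4):27/8,S:27/8)
total length: 65/2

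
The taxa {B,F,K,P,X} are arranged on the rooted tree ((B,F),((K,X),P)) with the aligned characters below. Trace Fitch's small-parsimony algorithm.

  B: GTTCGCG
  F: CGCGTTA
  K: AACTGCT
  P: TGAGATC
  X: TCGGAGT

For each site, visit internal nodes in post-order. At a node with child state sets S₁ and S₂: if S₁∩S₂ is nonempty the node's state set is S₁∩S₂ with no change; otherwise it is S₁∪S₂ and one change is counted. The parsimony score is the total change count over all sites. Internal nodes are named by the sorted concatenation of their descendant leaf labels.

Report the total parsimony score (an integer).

[col 0] BF: children B:{G}, F:{C} ∪→ {C,G}; cost 1
[col 0] KX: children K:{A}, X:{T} ∪→ {A,T}; cost 1
[col 0] KPX: children KX:{A,T}, P:{T} ∩→ {T}; cost 0
[col 0] BFKPX: children BF:{C,G}, KPX:{T} ∪→ {C,G,T}; cost 1
[col 1] BF: children B:{T}, F:{G} ∪→ {G,T}; cost 1
[col 1] KX: children K:{A}, X:{C} ∪→ {A,C}; cost 1
[col 1] KPX: children KX:{A,C}, P:{G} ∪→ {A,C,G}; cost 1
[col 1] BFKPX: children BF:{G,T}, KPX:{A,C,G} ∩→ {G}; cost 0
[col 2] BF: children B:{T}, F:{C} ∪→ {C,T}; cost 1
[col 2] KX: children K:{C}, X:{G} ∪→ {C,G}; cost 1
[col 2] KPX: children KX:{C,G}, P:{A} ∪→ {A,C,G}; cost 1
[col 2] BFKPX: children BF:{C,T}, KPX:{A,C,G} ∩→ {C}; cost 0
[col 3] BF: children B:{C}, F:{G} ∪→ {C,G}; cost 1
[col 3] KX: children K:{T}, X:{G} ∪→ {G,T}; cost 1
[col 3] KPX: children KX:{G,T}, P:{G} ∩→ {G}; cost 0
[col 3] BFKPX: children BF:{C,G}, KPX:{G} ∩→ {G}; cost 0
[col 4] BF: children B:{G}, F:{T} ∪→ {G,T}; cost 1
[col 4] KX: children K:{G}, X:{A} ∪→ {A,G}; cost 1
[col 4] KPX: children KX:{A,G}, P:{A} ∩→ {A}; cost 0
[col 4] BFKPX: children BF:{G,T}, KPX:{A} ∪→ {A,G,T}; cost 1
[col 5] BF: children B:{C}, F:{T} ∪→ {C,T}; cost 1
[col 5] KX: children K:{C}, X:{G} ∪→ {C,G}; cost 1
[col 5] KPX: children KX:{C,G}, P:{T} ∪→ {C,G,T}; cost 1
[col 5] BFKPX: children BF:{C,T}, KPX:{C,G,T} ∩→ {C,T}; cost 0
[col 6] BF: children B:{G}, F:{A} ∪→ {A,G}; cost 1
[col 6] KX: children K:{T}, X:{T} ∩→ {T}; cost 0
[col 6] KPX: children KX:{T}, P:{C} ∪→ {C,T}; cost 1
[col 6] BFKPX: children BF:{A,G}, KPX:{C,T} ∪→ {A,C,G,T}; cost 1
per-site changes: [3, 3, 3, 2, 3, 3, 3]; total = 20

20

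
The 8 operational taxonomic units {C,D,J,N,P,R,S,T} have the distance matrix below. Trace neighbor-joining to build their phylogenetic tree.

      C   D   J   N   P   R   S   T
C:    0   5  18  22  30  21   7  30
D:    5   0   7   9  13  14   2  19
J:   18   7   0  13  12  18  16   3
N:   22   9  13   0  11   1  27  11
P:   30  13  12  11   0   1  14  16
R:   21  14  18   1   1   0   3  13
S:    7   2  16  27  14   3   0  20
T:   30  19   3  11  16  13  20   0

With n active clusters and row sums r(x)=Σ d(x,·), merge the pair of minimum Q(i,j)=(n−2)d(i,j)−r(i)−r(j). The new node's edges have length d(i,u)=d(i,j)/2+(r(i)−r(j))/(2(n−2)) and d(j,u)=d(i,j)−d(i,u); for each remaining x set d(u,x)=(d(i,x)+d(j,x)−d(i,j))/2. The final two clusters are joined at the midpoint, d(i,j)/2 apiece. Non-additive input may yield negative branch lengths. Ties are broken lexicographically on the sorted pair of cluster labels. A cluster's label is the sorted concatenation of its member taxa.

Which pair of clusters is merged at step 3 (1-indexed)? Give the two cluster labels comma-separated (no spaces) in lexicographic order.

1. join J+T (d=3, Q=-181) ⇒ JT; edges |J|=-7/12, |T|=43/12
  updated: d(C,JT)=45/2, d(D,JT)=23/2, d(JT,N)=21/2, d(JT,P)=25/2, d(JT,R)=14, d(JT,S)=33/2
2. join C+S (d=7, Q=-142) ⇒ CS; edges |C|=73/10, |S|=-3/10
  updated: d(CS,D)=0, d(CS,JT)=16, d(CS,N)=21, d(CS,P)=37/2, d(CS,R)=17/2
3. join CS+D (d=0, Q=-223/2) ⇒ CDS; edges |CS|=33/16, |D|=-33/16
  updated: d(CDS,JT)=55/4, d(CDS,N)=15, d(CDS,P)=63/4, d(CDS,R)=45/4
4. join CDS+JT (d=55/4, Q=-261/4) ⇒ CDJST; edges |CDS|=185/24, |JT|=145/24
  updated: d(CDJST,N)=47/8, d(CDJST,P)=29/4, d(CDJST,R)=23/4
5. join CDJST+N (d=47/8, Q=-25) ⇒ CDJNST; edges |CDJST|=51/16, |N|=43/16
  updated: d(CDJNST,P)=99/16, d(CDJNST,R)=7/16
6. join CDJNST+P (d=99/16, Q=-61/8) ⇒ CDJNPST; edges |CDJNST|=45/16, |P|=27/8
  updated: d(CDJNPST,R)=-19/8
7. join CDJNPST+R (d=-19/8) ⇒ CDJNPRST; edges |CDJNPST|=-19/16, |R|=-19/16
final tree: ((((((C:73/10,S:-3/10):33/16,D:-33/16):185/24,(J:-7/12,T:43/12):145/24):51/16,N:43/16):45/16,P:27/8):-19/16,R:-19/16)
total length: 535/16

CS,D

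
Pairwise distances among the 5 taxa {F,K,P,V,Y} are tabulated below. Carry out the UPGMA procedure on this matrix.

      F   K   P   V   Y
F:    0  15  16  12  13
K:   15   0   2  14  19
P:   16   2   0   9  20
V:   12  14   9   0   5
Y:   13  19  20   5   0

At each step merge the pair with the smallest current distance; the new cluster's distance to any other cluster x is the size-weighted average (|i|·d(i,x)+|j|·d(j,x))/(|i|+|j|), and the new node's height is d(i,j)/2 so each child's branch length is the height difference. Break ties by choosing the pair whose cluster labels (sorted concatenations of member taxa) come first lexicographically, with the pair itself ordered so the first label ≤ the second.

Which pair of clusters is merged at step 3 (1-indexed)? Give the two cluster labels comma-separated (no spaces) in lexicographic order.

step 1: merge (K,P) at d=2; branch lengths K→1, P→1; new cluster KP
  updated: d(F,KP)=31/2, d(KP,V)=23/2, d(KP,Y)=39/2
step 2: merge (V,Y) at d=5; branch lengths V→5/2, Y→5/2; new cluster VY
  updated: d(F,VY)=25/2, d(KP,VY)=31/2
step 3: merge (F,VY) at d=25/2; branch lengths F→25/4, VY→15/4; new cluster FVY
  updated: d(FVY,KP)=31/2
step 4: merge (FVY,KP) at d=31/2; branch lengths FVY→3/2, KP→27/4; new cluster FKPVY
final tree: ((F:25/4,(V:5/2,Y:5/2):15/4):3/2,(K:1,P:1):27/4)
total length: 101/4

F,VY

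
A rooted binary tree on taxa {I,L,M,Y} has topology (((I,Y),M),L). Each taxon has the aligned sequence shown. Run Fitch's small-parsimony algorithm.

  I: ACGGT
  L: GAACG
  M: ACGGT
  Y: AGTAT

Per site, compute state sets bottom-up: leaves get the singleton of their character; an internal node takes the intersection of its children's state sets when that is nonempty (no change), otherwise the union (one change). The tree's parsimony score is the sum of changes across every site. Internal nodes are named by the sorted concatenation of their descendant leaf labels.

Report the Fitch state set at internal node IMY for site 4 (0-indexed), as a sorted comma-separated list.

IY@0: {A} ∩ {A} = {A} (intersection, +0)
IMY@0: {A} ∩ {A} = {A} (intersection, +0)
ILMY@0: {A} ∪ {G} = {A,G} (union, +1)
IY@1: {C} ∪ {G} = {C,G} (union, +1)
IMY@1: {C,G} ∩ {C} = {C} (intersection, +0)
ILMY@1: {C} ∪ {A} = {A,C} (union, +1)
IY@2: {G} ∪ {T} = {G,T} (union, +1)
IMY@2: {G,T} ∩ {G} = {G} (intersection, +0)
ILMY@2: {G} ∪ {A} = {A,G} (union, +1)
IY@3: {G} ∪ {A} = {A,G} (union, +1)
IMY@3: {A,G} ∩ {G} = {G} (intersection, +0)
ILMY@3: {G} ∪ {C} = {C,G} (union, +1)
IY@4: {T} ∩ {T} = {T} (intersection, +0)
IMY@4: {T} ∩ {T} = {T} (intersection, +0)
ILMY@4: {T} ∪ {G} = {G,T} (union, +1)
per-site changes: [1, 2, 2, 2, 1]; total = 8

T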